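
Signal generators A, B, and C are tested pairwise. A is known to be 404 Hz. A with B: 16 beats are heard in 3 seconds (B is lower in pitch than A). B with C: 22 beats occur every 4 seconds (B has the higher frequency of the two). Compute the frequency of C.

393.1667 Hz

A–B: Beat frequency = 16/3 = 5.3333 Hz.
B is below A, so f_B = 404 − 5.3333 = 398.6667 Hz.
B–C: Beat frequency = 22/4 = 5.5 Hz.
C is below B, so f_C = 398.6667 − 5.5 = 393.1667 Hz.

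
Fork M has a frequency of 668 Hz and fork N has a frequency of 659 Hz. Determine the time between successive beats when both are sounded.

f_beat = |668 − 659| = 9 Hz.
Beat period T = 1 / f_beat = 1 / 9 s.

0.111 s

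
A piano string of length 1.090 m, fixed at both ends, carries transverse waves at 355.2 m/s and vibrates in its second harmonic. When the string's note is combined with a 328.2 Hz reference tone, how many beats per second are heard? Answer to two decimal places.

2.33 Hz

For a string fixed at both ends, f_n = n·v/(2L) = 2·355.2/(2·1.090) = 325.8716 Hz.
f_beat = |325.8716 − 328.2| = 2.33 Hz.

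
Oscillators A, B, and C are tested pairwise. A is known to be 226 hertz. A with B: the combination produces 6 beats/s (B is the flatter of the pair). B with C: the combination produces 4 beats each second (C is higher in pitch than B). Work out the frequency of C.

B is below A, so f_B = 226 − 6 = 220 Hz.
C is above B, so f_C = 220 + 4 = 224 Hz.

224 Hz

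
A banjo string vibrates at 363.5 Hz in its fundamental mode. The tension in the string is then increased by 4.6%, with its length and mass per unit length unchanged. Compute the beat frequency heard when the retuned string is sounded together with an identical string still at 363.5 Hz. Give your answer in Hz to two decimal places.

8.27 Hz

For a string, f ∝ √T, so the new frequency is 363.5·√1.046 = 371.7665 Hz.
f_beat = |371.7665 − 363.5| = 8.27 Hz.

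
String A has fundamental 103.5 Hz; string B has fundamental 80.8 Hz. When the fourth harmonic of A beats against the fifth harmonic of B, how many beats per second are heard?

10.0 Hz

Fourth harmonic of the first: 4·103.5 = 414.0 Hz.
Fifth harmonic of the second: 5·80.8 = 404.0 Hz.
f_beat = |414.0 − 404.0| = 10.0 Hz.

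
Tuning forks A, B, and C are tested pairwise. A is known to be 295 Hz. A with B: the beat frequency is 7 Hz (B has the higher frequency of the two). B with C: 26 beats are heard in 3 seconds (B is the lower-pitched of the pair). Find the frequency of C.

B is above A, so f_B = 295 + 7 = 302 Hz.
B–C: Beat frequency = 26/3 = 8.6667 Hz.
C is above B, so f_C = 302 + 8.6667 = 310.6667 Hz.

310.6667 Hz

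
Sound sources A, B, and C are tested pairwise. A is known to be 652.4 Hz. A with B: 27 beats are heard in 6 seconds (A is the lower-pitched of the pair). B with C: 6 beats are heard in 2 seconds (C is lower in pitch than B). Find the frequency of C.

653.9 Hz

A–B: Beat frequency = 27/6 = 4.5 Hz.
B is above A, so f_B = 652.4 + 4.5 = 656.9 Hz.
B–C: Beat frequency = 6/2 = 3 Hz.
C is below B, so f_C = 656.9 − 3 = 653.9 Hz.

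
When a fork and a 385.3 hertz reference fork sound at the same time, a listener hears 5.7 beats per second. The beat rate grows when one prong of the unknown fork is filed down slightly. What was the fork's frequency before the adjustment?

391 Hz

|f − 385.3| = 5.7, so the fork was at either 379.6 Hz or 391 Hz.
Filing a prong removes mass and raises the fork's frequency; the adjustment raises the fork's frequency.
The beat rate rose, so the adjustment moved the fork further from 385.3 Hz — it was already above the reference.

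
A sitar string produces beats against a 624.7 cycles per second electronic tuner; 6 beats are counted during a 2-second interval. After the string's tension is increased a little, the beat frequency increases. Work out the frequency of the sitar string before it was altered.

Beat frequency = 6/2 = 3 Hz.
|f − 624.7| = 3, so the sitar string was at either 621.7 Hz or 627.7 Hz.
Higher tension means higher frequency; the adjustment raises the sitar string's frequency.
The beat rate rose, so the adjustment moved the sitar string further from 624.7 Hz — it was already above the reference.

627.7 Hz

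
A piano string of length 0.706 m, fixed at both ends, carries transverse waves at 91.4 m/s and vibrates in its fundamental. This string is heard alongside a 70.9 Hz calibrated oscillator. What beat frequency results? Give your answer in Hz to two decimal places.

For a string fixed at both ends, f_n = n·v/(2L) = 1·91.4/(2·0.706) = 64.7309 Hz.
f_beat = |64.7309 − 70.9| = 6.17 Hz.

6.17 Hz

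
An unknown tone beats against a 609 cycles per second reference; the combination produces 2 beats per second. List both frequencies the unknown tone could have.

|f − 609| = 2, so f = 609 ± 2.

607 Hz or 611 Hz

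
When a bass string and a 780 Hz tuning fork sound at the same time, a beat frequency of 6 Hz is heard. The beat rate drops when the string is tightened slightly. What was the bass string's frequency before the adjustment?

|f − 780| = 6, so the bass string was at either 774 Hz or 786 Hz.
Increasing tension raises a string's frequency; the adjustment raises the bass string's frequency.
The beat rate fell, so the adjustment moved the bass string toward 780 Hz — it must have started below the reference.

774 Hz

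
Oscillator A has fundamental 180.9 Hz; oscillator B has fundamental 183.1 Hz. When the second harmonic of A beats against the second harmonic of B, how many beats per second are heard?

4.4 Hz

Second harmonic of the first: 2·180.9 = 361.8 Hz.
Second harmonic of the second: 2·183.1 = 366.2 Hz.
f_beat = |361.8 − 366.2| = 4.4 Hz.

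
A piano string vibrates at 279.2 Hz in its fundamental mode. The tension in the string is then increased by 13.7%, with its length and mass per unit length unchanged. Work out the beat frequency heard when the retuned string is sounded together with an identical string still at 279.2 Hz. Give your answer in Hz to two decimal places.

18.51 Hz

For a string, f ∝ √T, so the new frequency is 279.2·√1.137 = 297.7115 Hz.
f_beat = |297.7115 − 279.2| = 18.51 Hz.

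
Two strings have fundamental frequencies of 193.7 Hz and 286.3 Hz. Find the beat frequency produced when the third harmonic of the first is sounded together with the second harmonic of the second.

Third harmonic of the first: 3·193.7 = 581.1 Hz.
Second harmonic of the second: 2·286.3 = 572.6 Hz.
f_beat = |581.1 − 572.6| = 8.5 Hz.

8.5 Hz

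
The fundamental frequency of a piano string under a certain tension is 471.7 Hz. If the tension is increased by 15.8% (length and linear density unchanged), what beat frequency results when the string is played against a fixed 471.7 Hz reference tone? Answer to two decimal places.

For a string, f ∝ √T, so the new frequency is 471.7·√1.158 = 507.5983 Hz.
f_beat = |507.5983 − 471.7| = 35.90 Hz.

35.90 Hz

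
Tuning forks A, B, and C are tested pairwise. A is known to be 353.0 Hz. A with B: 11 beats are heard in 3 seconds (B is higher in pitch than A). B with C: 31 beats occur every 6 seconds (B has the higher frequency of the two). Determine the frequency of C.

A–B: Beat frequency = 11/3 = 3.6667 Hz.
B is above A, so f_B = 353.0 + 3.6667 = 356.6667 Hz.
B–C: Beat frequency = 31/6 = 5.1667 Hz.
C is below B, so f_C = 356.6667 − 5.1667 = 351.5 Hz.

351.5 Hz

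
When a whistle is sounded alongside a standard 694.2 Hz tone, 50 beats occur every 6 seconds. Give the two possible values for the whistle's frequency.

Beat frequency = 50/6 = 8.3333 Hz.
|f − 694.2| = 8.3333, so f = 694.2 ± 8.3333.

685.8667 Hz or 702.5333 Hz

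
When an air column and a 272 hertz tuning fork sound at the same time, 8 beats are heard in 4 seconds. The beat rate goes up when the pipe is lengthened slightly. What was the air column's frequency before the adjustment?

Beat frequency = 8/4 = 2 Hz.
|f − 272| = 2, so the air column was at either 270 Hz or 274 Hz.
A longer pipe has a lower fundamental; the adjustment lowers the air column's frequency.
The beat rate rose, so the adjustment moved the air column further from 272 Hz — it was already below the reference.

270 Hz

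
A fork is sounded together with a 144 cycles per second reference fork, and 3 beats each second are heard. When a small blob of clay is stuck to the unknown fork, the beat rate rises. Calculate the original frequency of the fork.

|f − 144| = 3, so the fork was at either 141 Hz or 147 Hz.
Adding mass to a fork lowers its frequency; the adjustment lowers the fork's frequency.
The beat rate rose, so the adjustment moved the fork further from 144 Hz — it was already below the reference.

141 Hz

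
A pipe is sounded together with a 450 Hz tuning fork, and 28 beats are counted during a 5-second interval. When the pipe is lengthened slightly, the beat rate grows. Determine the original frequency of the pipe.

444.4 Hz

Beat frequency = 28/5 = 5.6 Hz.
|f − 450| = 5.6, so the pipe was at either 444.4 Hz or 455.6 Hz.
A longer pipe has a lower fundamental; the adjustment lowers the pipe's frequency.
The beat rate rose, so the adjustment moved the pipe further from 450 Hz — it was already below the reference.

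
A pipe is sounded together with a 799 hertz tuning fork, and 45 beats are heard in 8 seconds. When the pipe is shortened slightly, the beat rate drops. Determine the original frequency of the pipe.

Beat frequency = 45/8 = 5.625 Hz.
|f − 799| = 5.625, so the pipe was at either 793.375 Hz or 804.625 Hz.
A shorter pipe has a higher fundamental; the adjustment raises the pipe's frequency.
The beat rate fell, so the adjustment moved the pipe toward 799 Hz — it must have started below the reference.

793.375 Hz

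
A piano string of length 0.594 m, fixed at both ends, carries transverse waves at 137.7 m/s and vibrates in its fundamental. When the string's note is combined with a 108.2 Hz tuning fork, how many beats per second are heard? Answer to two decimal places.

7.71 Hz

For a string fixed at both ends, f_n = n·v/(2L) = 1·137.7/(2·0.594) = 115.9091 Hz.
f_beat = |115.9091 − 108.2| = 7.71 Hz.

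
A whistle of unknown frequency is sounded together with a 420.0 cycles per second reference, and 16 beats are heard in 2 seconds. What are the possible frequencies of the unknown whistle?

412 Hz or 428 Hz

Beat frequency = 16/2 = 8 Hz.
|f − 420.0| = 8, so f = 420.0 ± 8.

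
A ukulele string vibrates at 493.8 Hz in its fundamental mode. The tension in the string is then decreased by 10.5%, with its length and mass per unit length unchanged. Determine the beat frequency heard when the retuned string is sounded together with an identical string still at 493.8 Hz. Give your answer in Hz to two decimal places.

For a string, f ∝ √T, so the new frequency is 493.8·√0.895 = 467.1567 Hz.
f_beat = |467.1567 − 493.8| = 26.64 Hz.

26.64 Hz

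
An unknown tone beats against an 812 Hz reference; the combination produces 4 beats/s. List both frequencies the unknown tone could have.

|f − 812| = 4, so f = 812 ± 4.

808 Hz or 816 Hz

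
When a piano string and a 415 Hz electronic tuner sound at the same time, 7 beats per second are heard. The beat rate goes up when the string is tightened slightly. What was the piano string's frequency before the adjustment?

|f − 415| = 7, so the piano string was at either 408 Hz or 422 Hz.
Increasing tension raises a string's frequency; the adjustment raises the piano string's frequency.
The beat rate rose, so the adjustment moved the piano string further from 415 Hz — it was already above the reference.

422 Hz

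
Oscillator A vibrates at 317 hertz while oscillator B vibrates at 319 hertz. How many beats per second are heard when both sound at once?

f_beat = |f₁ − f₂|.
|317 − 319| = 2 Hz.

2 Hz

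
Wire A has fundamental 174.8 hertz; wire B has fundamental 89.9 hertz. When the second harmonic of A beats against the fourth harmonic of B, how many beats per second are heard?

10.0 Hz

Second harmonic of the first: 2·174.8 = 349.6 Hz.
Fourth harmonic of the second: 4·89.9 = 359.6 Hz.
f_beat = |349.6 − 359.6| = 10.0 Hz.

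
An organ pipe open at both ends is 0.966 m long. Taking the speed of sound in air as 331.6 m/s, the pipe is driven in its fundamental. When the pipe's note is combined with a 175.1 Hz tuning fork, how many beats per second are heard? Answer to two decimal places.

Open pipe: f_n = n·v/(2L) = 1·331.6/(2·0.966) = 171.6356 Hz.
f_beat = |171.6356 − 175.1| = 3.46 Hz.

3.46 Hz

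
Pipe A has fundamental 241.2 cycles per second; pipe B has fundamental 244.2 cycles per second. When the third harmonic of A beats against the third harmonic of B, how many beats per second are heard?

Third harmonic of the first: 3·241.2 = 723.6 Hz.
Third harmonic of the second: 3·244.2 = 732.6 Hz.
f_beat = |723.6 − 732.6| = 9.0 Hz.

9.0 Hz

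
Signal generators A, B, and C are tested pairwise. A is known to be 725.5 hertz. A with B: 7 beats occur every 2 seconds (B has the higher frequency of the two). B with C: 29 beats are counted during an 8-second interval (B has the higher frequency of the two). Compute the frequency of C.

725.375 Hz

A–B: Beat frequency = 7/2 = 3.5 Hz.
B is above A, so f_B = 725.5 + 3.5 = 729 Hz.
B–C: Beat frequency = 29/8 = 3.625 Hz.
C is below B, so f_C = 729 − 3.625 = 725.375 Hz.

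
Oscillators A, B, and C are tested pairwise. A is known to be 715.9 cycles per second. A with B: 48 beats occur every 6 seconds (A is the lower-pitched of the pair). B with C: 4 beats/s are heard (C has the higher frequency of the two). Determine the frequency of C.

727.9 Hz

A–B: Beat frequency = 48/6 = 8 Hz.
B is above A, so f_B = 715.9 + 8 = 723.9 Hz.
C is above B, so f_C = 723.9 + 4 = 727.9 Hz.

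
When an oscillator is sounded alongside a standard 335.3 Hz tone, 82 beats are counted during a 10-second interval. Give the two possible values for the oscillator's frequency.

327.1 Hz or 343.5 Hz

Beat frequency = 82/10 = 8.2 Hz.
|f − 335.3| = 8.2, so f = 335.3 ± 8.2.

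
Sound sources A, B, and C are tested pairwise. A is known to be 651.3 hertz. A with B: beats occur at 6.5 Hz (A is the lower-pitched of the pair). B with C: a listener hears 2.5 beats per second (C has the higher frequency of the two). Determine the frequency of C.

660.3 Hz

B is above A, so f_B = 651.3 + 6.5 = 657.8 Hz.
C is above B, so f_C = 657.8 + 2.5 = 660.3 Hz.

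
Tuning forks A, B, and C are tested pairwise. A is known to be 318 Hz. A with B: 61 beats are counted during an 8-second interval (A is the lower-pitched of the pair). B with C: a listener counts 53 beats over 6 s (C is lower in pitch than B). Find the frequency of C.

316.7917 Hz

A–B: Beat frequency = 61/8 = 7.625 Hz.
B is above A, so f_B = 318 + 7.625 = 325.625 Hz.
B–C: Beat frequency = 53/6 = 8.8333 Hz.
C is below B, so f_C = 325.625 − 8.8333 = 316.7917 Hz.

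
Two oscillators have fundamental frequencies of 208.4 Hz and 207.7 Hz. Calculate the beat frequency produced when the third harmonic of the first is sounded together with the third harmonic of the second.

Third harmonic of the first: 3·208.4 = 625.2 Hz.
Third harmonic of the second: 3·207.7 = 623.1 Hz.
f_beat = |625.2 − 623.1| = 2.1 Hz.

2.1 Hz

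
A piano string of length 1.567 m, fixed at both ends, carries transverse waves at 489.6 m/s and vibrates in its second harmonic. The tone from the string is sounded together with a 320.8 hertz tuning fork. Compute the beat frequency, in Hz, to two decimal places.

For a string fixed at both ends, f_n = n·v/(2L) = 2·489.6/(2·1.567) = 312.4442 Hz.
f_beat = |312.4442 − 320.8| = 8.36 Hz.

8.36 Hz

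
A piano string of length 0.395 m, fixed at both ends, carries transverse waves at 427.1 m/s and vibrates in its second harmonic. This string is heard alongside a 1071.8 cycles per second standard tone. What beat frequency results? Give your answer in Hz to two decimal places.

9.47 Hz

For a string fixed at both ends, f_n = n·v/(2L) = 2·427.1/(2·0.395) = 1081.2658 Hz.
f_beat = |1081.2658 − 1071.8| = 9.47 Hz.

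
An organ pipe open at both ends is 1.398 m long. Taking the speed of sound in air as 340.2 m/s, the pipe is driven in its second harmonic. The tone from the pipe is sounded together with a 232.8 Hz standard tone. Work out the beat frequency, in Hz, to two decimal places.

Open pipe: f_n = n·v/(2L) = 2·340.2/(2·1.398) = 243.3476 Hz.
f_beat = |243.3476 − 232.8| = 10.55 Hz.

10.55 Hz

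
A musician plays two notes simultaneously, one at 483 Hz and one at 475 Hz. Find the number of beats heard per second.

Beats arise from superposition of two nearby frequencies; the beat rate is |f₁ − f₂|.
|483 − 475| = 8 Hz.

8 Hz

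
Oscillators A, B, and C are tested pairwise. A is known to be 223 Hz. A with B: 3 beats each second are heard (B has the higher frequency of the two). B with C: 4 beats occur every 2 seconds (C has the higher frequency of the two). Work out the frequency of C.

B is above A, so f_B = 223 + 3 = 226 Hz.
B–C: Beat frequency = 4/2 = 2 Hz.
C is above B, so f_C = 226 + 2 = 228 Hz.

228 Hz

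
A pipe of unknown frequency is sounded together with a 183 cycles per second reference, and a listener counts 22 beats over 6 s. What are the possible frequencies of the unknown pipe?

179.3333 Hz or 186.6667 Hz

Beat frequency = 22/6 = 3.6667 Hz.
|f − 183| = 3.6667, so f = 183 ± 3.6667.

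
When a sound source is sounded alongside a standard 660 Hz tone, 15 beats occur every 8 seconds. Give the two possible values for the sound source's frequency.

Beat frequency = 15/8 = 1.875 Hz.
|f − 660| = 1.875, so f = 660 ± 1.875.

658.125 Hz or 661.875 Hz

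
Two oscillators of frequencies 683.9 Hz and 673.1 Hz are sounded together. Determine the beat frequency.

The beat frequency equals the magnitude of the frequency difference.
|683.9 − 673.1| = 10.8 Hz.

10.8 Hz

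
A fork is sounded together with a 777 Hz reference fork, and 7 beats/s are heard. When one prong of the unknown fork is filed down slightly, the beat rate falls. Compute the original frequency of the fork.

|f − 777| = 7, so the fork was at either 770 Hz or 784 Hz.
Filing a prong removes mass and raises the fork's frequency; the adjustment raises the fork's frequency.
The beat rate fell, so the adjustment moved the fork toward 777 Hz — it must have started below the reference.

770 Hz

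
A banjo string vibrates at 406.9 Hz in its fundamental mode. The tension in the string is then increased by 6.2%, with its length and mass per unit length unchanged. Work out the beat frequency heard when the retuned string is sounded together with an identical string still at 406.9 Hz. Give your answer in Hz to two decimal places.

For a string, f ∝ √T, so the new frequency is 406.9·√1.062 = 419.3242 Hz.
f_beat = |419.3242 − 406.9| = 12.42 Hz.

12.42 Hz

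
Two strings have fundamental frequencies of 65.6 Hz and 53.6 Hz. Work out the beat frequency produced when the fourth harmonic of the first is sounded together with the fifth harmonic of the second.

5.6 Hz

Fourth harmonic of the first: 4·65.6 = 262.4 Hz.
Fifth harmonic of the second: 5·53.6 = 268.0 Hz.
f_beat = |262.4 − 268.0| = 5.6 Hz.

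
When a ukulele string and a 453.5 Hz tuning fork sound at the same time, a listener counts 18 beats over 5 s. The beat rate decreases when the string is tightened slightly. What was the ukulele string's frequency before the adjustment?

Beat frequency = 18/5 = 3.6 Hz.
|f − 453.5| = 3.6, so the ukulele string was at either 449.9 Hz or 457.1 Hz.
Increasing tension raises a string's frequency; the adjustment raises the ukulele string's frequency.
The beat rate fell, so the adjustment moved the ukulele string toward 453.5 Hz — it must have started below the reference.

449.9 Hz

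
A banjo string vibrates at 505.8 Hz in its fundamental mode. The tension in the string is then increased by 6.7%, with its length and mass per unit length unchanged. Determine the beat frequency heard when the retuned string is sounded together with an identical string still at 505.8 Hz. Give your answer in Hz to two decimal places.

16.67 Hz

For a string, f ∝ √T, so the new frequency is 505.8·√1.067 = 522.4696 Hz.
f_beat = |522.4696 − 505.8| = 16.67 Hz.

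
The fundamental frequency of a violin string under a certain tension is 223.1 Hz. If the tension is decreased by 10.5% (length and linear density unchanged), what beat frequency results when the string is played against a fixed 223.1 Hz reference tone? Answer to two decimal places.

12.04 Hz

For a string, f ∝ √T, so the new frequency is 223.1·√0.895 = 211.0625 Hz.
f_beat = |211.0625 − 223.1| = 12.04 Hz.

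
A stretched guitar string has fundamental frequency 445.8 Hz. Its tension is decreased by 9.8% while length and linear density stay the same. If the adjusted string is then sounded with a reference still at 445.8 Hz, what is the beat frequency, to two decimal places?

For a string, f ∝ √T, so the new frequency is 445.8·√0.902 = 423.3927 Hz.
f_beat = |423.3927 − 445.8| = 22.41 Hz.

22.41 Hz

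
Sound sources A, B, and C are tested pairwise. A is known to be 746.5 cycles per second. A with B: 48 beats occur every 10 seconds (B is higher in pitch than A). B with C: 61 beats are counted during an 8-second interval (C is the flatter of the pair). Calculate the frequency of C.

A–B: Beat frequency = 48/10 = 4.8 Hz.
B is above A, so f_B = 746.5 + 4.8 = 751.3 Hz.
B–C: Beat frequency = 61/8 = 7.625 Hz.
C is below B, so f_C = 751.3 − 7.625 = 743.675 Hz.

743.675 Hz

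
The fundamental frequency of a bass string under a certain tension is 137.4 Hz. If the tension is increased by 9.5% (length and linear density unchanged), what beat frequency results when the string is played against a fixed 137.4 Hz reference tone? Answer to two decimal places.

6.38 Hz

For a string, f ∝ √T, so the new frequency is 137.4·√1.095 = 143.7784 Hz.
f_beat = |143.7784 − 137.4| = 6.38 Hz.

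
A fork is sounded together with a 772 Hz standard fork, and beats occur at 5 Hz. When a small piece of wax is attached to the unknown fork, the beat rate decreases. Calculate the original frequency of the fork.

|f − 772| = 5, so the fork was at either 767 Hz or 777 Hz.
Loading a fork with wax lowers its frequency; the adjustment lowers the fork's frequency.
The beat rate fell, so the adjustment moved the fork toward 772 Hz — it must have started above the reference.

777 Hz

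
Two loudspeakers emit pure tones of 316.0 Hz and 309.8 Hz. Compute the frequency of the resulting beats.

6.2 Hz

The beat frequency equals the magnitude of the frequency difference.
|316.0 − 309.8| = 6.2 Hz.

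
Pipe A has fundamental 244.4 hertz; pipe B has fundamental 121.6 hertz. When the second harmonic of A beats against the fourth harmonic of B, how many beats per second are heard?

2.4 Hz

Second harmonic of the first: 2·244.4 = 488.8 Hz.
Fourth harmonic of the second: 4·121.6 = 486.4 Hz.
f_beat = |488.8 − 486.4| = 2.4 Hz.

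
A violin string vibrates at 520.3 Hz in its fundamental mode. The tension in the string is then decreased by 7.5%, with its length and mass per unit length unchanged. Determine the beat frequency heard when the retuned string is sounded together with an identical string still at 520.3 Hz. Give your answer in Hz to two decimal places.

19.89 Hz

For a string, f ∝ √T, so the new frequency is 520.3·√0.925 = 500.4085 Hz.
f_beat = |500.4085 − 520.3| = 19.89 Hz.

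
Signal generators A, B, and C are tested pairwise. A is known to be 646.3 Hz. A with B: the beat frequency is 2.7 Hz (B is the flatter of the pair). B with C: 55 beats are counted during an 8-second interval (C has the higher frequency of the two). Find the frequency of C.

B is below A, so f_B = 646.3 − 2.7 = 643.6 Hz.
B–C: Beat frequency = 55/8 = 6.875 Hz.
C is above B, so f_C = 643.6 + 6.875 = 650.475 Hz.

650.475 Hz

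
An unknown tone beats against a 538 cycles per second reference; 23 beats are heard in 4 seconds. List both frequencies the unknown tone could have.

532.25 Hz or 543.75 Hz

Beat frequency = 23/4 = 5.75 Hz.
|f − 538| = 5.75, so f = 538 ± 5.75.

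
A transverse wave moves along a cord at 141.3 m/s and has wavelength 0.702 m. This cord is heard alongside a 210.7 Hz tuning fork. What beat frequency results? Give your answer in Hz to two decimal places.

9.42 Hz

Source frequency f = v/λ = 141.3/0.702 = 201.2821 Hz.
f_beat = |201.2821 − 210.7| = 9.42 Hz.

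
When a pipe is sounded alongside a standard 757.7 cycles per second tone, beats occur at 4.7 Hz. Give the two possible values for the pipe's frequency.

|f − 757.7| = 4.7, so f = 757.7 ± 4.7.

753 Hz or 762.4 Hz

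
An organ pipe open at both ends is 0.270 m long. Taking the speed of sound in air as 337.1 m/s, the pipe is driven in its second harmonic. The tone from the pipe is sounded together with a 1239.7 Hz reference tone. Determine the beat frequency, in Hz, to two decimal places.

8.82 Hz

Open pipe: f_n = n·v/(2L) = 2·337.1/(2·0.270) = 1248.5185 Hz.
f_beat = |1248.5185 − 1239.7| = 8.82 Hz.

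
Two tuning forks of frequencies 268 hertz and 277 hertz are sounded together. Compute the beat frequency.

9 Hz

The beat frequency equals the magnitude of the frequency difference.
|268 − 277| = 9 Hz.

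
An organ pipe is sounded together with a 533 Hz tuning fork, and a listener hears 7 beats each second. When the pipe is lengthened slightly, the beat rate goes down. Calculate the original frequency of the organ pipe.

540 Hz

|f − 533| = 7, so the organ pipe was at either 526 Hz or 540 Hz.
A longer pipe has a lower fundamental; the adjustment lowers the organ pipe's frequency.
The beat rate fell, so the adjustment moved the organ pipe toward 533 Hz — it must have started above the reference.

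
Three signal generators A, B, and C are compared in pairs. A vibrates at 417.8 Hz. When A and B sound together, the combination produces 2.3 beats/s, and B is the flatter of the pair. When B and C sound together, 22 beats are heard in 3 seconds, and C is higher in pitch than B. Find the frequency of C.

422.8333 Hz

B is below A, so f_B = 417.8 − 2.3 = 415.5 Hz.
B–C: Beat frequency = 22/3 = 7.3333 Hz.
C is above B, so f_C = 415.5 + 7.3333 = 422.8333 Hz.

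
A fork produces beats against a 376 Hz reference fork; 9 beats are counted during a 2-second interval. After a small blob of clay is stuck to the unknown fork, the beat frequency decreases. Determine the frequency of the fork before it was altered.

Beat frequency = 9/2 = 4.5 Hz.
|f − 376| = 4.5, so the fork was at either 371.5 Hz or 380.5 Hz.
Adding mass to a fork lowers its frequency; the adjustment lowers the fork's frequency.
The beat rate fell, so the adjustment moved the fork toward 376 Hz — it must have started above the reference.

380.5 Hz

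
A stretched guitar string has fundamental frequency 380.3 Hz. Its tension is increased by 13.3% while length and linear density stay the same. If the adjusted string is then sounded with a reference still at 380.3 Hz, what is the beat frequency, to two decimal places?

For a string, f ∝ √T, so the new frequency is 380.3·√1.133 = 404.8007 Hz.
f_beat = |404.8007 − 380.3| = 24.50 Hz.

24.50 Hz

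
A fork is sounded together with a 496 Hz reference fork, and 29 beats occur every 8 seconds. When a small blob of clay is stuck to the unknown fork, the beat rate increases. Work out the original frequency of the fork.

Beat frequency = 29/8 = 3.625 Hz.
|f − 496| = 3.625, so the fork was at either 492.375 Hz or 499.625 Hz.
Adding mass to a fork lowers its frequency; the adjustment lowers the fork's frequency.
The beat rate rose, so the adjustment moved the fork further from 496 Hz — it was already below the reference.

492.375 Hz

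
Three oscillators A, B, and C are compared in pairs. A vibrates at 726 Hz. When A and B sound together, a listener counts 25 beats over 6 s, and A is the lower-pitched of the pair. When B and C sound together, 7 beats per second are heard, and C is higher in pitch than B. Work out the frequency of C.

737.1667 Hz

A–B: Beat frequency = 25/6 = 4.1667 Hz.
B is above A, so f_B = 726 + 4.1667 = 730.1667 Hz.
C is above B, so f_C = 730.1667 + 7 = 737.1667 Hz.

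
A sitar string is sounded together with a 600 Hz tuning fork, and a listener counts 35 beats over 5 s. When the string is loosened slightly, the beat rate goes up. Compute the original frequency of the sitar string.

Beat frequency = 35/5 = 7 Hz.
|f − 600| = 7, so the sitar string was at either 593 Hz or 607 Hz.
Reducing tension lowers a string's frequency; the adjustment lowers the sitar string's frequency.
The beat rate rose, so the adjustment moved the sitar string further from 600 Hz — it was already below the reference.

593 Hz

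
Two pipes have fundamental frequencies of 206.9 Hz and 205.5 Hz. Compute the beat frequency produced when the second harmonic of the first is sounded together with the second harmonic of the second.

Second harmonic of the first: 2·206.9 = 413.8 Hz.
Second harmonic of the second: 2·205.5 = 411.0 Hz.
f_beat = |413.8 − 411.0| = 2.8 Hz.

2.8 Hz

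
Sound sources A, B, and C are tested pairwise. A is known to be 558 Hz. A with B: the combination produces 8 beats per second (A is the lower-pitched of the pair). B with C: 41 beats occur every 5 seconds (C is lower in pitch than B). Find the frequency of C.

557.8 Hz

B is above A, so f_B = 558 + 8 = 566 Hz.
B–C: Beat frequency = 41/5 = 8.2 Hz.
C is below B, so f_C = 566 − 8.2 = 557.8 Hz.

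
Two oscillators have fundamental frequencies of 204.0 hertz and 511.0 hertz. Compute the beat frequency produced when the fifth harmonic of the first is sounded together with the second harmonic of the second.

2.0 Hz

Fifth harmonic of the first: 5·204.0 = 1020.0 Hz.
Second harmonic of the second: 2·511.0 = 1022.0 Hz.
f_beat = |1020.0 − 1022.0| = 2.0 Hz.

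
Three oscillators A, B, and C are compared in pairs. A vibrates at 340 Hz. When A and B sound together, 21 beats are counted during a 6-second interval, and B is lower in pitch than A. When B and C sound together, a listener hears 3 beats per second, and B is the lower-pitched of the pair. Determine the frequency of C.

A–B: Beat frequency = 21/6 = 3.5 Hz.
B is below A, so f_B = 340 − 3.5 = 336.5 Hz.
C is above B, so f_C = 336.5 + 3 = 339.5 Hz.

339.5 Hz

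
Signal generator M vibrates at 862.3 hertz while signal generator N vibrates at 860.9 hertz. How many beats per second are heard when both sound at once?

f_beat = |f₁ − f₂|.
|862.3 − 860.9| = 1.4 Hz.

1.4 Hz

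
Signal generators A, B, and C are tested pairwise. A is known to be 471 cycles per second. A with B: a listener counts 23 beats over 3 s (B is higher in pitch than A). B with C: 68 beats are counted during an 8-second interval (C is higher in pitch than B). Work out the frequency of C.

487.1667 Hz

A–B: Beat frequency = 23/3 = 7.6667 Hz.
B is above A, so f_B = 471 + 7.6667 = 478.6667 Hz.
B–C: Beat frequency = 68/8 = 8.5 Hz.
C is above B, so f_C = 478.6667 + 8.5 = 487.1667 Hz.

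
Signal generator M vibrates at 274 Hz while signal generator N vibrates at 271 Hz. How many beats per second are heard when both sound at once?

f_beat = |f₁ − f₂|.
|274 − 271| = 3 Hz.

3 Hz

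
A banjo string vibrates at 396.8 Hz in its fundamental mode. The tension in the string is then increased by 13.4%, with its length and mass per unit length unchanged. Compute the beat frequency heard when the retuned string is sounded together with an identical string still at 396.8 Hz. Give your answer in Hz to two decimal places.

For a string, f ∝ √T, so the new frequency is 396.8·√1.134 = 422.5501 Hz.
f_beat = |422.5501 − 396.8| = 25.75 Hz.

25.75 Hz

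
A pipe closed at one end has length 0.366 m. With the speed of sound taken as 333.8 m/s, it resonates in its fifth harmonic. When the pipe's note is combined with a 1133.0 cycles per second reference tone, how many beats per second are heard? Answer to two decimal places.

Closed pipe (odd harmonics): f_n = n·v/(4L) = 5·333.8/(4·0.366) = 1140.0273 Hz.
f_beat = |1140.0273 − 1133.0| = 7.03 Hz.

7.03 Hz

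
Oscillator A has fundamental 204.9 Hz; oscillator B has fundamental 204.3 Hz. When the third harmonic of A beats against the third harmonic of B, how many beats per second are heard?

Third harmonic of the first: 3·204.9 = 614.7 Hz.
Third harmonic of the second: 3·204.3 = 612.9 Hz.
f_beat = |614.7 − 612.9| = 1.8 Hz.

1.8 Hz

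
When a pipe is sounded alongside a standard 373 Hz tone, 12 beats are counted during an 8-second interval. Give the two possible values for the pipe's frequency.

371.5 Hz or 374.5 Hz

Beat frequency = 12/8 = 1.5 Hz.
|f − 373| = 1.5, so f = 373 ± 1.5.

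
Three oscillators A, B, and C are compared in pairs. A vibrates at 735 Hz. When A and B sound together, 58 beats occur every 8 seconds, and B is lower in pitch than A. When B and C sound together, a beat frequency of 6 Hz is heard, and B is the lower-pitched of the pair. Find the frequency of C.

733.75 Hz

A–B: Beat frequency = 58/8 = 7.25 Hz.
B is below A, so f_B = 735 − 7.25 = 727.75 Hz.
C is above B, so f_C = 727.75 + 6 = 733.75 Hz.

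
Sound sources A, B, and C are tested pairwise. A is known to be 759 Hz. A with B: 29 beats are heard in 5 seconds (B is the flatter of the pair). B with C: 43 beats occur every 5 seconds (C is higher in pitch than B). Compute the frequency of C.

761.8 Hz

A–B: Beat frequency = 29/5 = 5.8 Hz.
B is below A, so f_B = 759 − 5.8 = 753.2 Hz.
B–C: Beat frequency = 43/5 = 8.6 Hz.
C is above B, so f_C = 753.2 + 8.6 = 761.8 Hz.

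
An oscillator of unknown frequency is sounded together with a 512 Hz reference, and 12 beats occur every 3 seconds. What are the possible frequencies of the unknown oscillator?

Beat frequency = 12/3 = 4 Hz.
|f − 512| = 4, so f = 512 ± 4.

508 Hz or 516 Hz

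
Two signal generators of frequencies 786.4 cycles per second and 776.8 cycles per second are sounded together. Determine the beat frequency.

f_beat = |f₁ − f₂|.
|786.4 − 776.8| = 9.6 Hz.

9.6 Hz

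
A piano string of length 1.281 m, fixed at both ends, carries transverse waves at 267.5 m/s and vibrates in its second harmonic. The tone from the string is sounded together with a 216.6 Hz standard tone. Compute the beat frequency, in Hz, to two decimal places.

7.78 Hz

For a string fixed at both ends, f_n = n·v/(2L) = 2·267.5/(2·1.281) = 208.8212 Hz.
f_beat = |208.8212 − 216.6| = 7.78 Hz.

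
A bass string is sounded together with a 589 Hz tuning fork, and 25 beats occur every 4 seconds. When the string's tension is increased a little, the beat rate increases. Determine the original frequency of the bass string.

Beat frequency = 25/4 = 6.25 Hz.
|f − 589| = 6.25, so the bass string was at either 582.75 Hz or 595.25 Hz.
Higher tension means higher frequency; the adjustment raises the bass string's frequency.
The beat rate rose, so the adjustment moved the bass string further from 589 Hz — it was already above the reference.

595.25 Hz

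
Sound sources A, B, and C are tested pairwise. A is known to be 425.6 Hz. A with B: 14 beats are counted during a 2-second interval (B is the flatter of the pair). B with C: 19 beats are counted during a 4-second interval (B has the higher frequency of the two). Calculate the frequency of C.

A–B: Beat frequency = 14/2 = 7 Hz.
B is below A, so f_B = 425.6 − 7 = 418.6 Hz.
B–C: Beat frequency = 19/4 = 4.75 Hz.
C is below B, so f_C = 418.6 − 4.75 = 413.85 Hz.

413.85 Hz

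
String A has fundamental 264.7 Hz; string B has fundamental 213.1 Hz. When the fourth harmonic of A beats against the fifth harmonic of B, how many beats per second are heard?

6.7 Hz

Fourth harmonic of the first: 4·264.7 = 1058.8 Hz.
Fifth harmonic of the second: 5·213.1 = 1065.5 Hz.
f_beat = |1058.8 − 1065.5| = 6.7 Hz.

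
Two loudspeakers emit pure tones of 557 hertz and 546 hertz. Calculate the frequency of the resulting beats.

f_beat = |f₁ − f₂|.
|557 − 546| = 11 Hz.

11 Hz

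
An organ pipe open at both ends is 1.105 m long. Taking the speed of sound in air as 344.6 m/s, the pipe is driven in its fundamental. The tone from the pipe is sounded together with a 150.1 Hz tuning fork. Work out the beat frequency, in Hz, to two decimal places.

Open pipe: f_n = n·v/(2L) = 1·344.6/(2·1.105) = 155.9276 Hz.
f_beat = |155.9276 − 150.1| = 5.83 Hz.

5.83 Hz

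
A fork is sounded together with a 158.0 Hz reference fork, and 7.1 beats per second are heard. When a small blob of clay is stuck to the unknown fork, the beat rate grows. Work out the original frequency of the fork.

|f − 158.0| = 7.1, so the fork was at either 150.9 Hz or 165.1 Hz.
Adding mass to a fork lowers its frequency; the adjustment lowers the fork's frequency.
The beat rate rose, so the adjustment moved the fork further from 158.0 Hz — it was already below the reference.

150.9 Hz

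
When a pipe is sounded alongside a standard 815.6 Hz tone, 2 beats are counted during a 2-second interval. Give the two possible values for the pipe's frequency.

Beat frequency = 2/2 = 1 Hz.
|f − 815.6| = 1, so f = 815.6 ± 1.

814.6 Hz or 816.6 Hz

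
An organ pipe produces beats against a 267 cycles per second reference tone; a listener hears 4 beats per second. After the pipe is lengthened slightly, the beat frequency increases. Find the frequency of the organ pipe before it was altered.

263 Hz

|f − 267| = 4, so the organ pipe was at either 263 Hz or 271 Hz.
A longer pipe has a lower fundamental; the adjustment lowers the organ pipe's frequency.
The beat rate rose, so the adjustment moved the organ pipe further from 267 Hz — it was already below the reference.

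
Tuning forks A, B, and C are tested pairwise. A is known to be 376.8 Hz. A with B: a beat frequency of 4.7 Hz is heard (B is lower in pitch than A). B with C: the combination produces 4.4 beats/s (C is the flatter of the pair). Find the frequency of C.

B is below A, so f_B = 376.8 − 4.7 = 372.1 Hz.
C is below B, so f_C = 372.1 − 4.4 = 367.7 Hz.

367.7 Hz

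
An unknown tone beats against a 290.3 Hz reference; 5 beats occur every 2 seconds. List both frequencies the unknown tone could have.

Beat frequency = 5/2 = 2.5 Hz.
|f − 290.3| = 2.5, so f = 290.3 ± 2.5.

287.8 Hz or 292.8 Hz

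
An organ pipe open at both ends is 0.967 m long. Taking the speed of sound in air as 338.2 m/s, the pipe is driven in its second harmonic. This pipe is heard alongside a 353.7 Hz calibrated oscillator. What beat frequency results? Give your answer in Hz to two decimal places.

Open pipe: f_n = n·v/(2L) = 2·338.2/(2·0.967) = 349.7415 Hz.
f_beat = |349.7415 − 353.7| = 3.96 Hz.

3.96 Hz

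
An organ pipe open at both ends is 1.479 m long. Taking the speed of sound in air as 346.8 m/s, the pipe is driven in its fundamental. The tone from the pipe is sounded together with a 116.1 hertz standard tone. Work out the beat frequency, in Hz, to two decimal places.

Open pipe: f_n = n·v/(2L) = 1·346.8/(2·1.479) = 117.2414 Hz.
f_beat = |117.2414 − 116.1| = 1.14 Hz.

1.14 Hz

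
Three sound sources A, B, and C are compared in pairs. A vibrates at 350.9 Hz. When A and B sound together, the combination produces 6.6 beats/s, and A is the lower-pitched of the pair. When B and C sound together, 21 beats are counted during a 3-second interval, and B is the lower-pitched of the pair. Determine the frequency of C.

B is above A, so f_B = 350.9 + 6.6 = 357.5 Hz.
B–C: Beat frequency = 21/3 = 7 Hz.
C is above B, so f_C = 357.5 + 7 = 364.5 Hz.

364.5 Hz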